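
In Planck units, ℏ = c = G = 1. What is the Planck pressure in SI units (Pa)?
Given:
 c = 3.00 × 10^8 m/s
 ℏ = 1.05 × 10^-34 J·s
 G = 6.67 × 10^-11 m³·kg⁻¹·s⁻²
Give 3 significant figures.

4.68 × 10^113 Pa

The unique combination of the constants set to 1 with dimensions of pressure is p_P = c⁷/(ℏG²).
  = 2.19 × 10^59 / 4.67 × 10^-55
  = 4.68 × 10^113 Pa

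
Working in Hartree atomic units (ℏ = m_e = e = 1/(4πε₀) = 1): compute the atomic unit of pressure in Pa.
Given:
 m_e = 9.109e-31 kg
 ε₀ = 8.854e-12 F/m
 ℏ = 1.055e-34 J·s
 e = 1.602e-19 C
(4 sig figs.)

2.929e13 Pa

From ℏ = m_e = e = 1/(4πε₀) = 1 the pressure scale is P_au = E_h/a₀³ = m_e⁴e¹⁰/((4πε₀)⁵ℏ⁸).
E_h = 4.354e-18 J
a₀ = 5.297e-11 m
E_h/a₀³ = 2.929e13 Pa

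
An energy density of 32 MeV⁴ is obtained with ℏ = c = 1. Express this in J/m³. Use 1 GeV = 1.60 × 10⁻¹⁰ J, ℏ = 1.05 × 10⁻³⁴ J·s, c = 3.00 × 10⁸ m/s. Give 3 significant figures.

[E]/[L]³ = [E]⁴/(ℏc)³; restore (ℏc)⁻³.
1 GeV⁴ → 1/(ℏc)³ × (1 GeV in J)⁴ = 2.10 × 10³⁷ J/m³.
Convert the energy scale: 32 MeV⁴ = 3.20 × 10⁻¹¹ GeV⁴.
Result: 3.20 × 10⁻¹¹ × 2.10 × 10³⁷ = 6.71 × 10²⁶ J/m³.

6.71 × 10²⁶ J/m³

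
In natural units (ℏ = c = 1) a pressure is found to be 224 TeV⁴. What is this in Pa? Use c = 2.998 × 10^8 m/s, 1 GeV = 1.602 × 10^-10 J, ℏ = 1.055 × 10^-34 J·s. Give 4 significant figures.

Pressure is [E]/[L]³ = [E]⁴/(ℏc)³.
1 GeV⁴ → 1/(ℏc)³ × (1 GeV in J)⁴ = 2.082 × 10^37 Pa.
Convert the energy scale: 224 TeV⁴ = 2.24 × 10^14 GeV⁴.
Result: 2.24 × 10^14 × 2.082 × 10^37 = 4.663 × 10^51 Pa.

4.663 × 10^51 Pa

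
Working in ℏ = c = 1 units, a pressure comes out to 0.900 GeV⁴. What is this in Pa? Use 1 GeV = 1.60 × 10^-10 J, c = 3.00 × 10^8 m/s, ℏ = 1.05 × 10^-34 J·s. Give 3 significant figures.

1.89 × 10^37 Pa

Pressure is [E]/[L]³ = [E]⁴/(ℏc)³.
1 GeV⁴ → 1/(ℏc)³ × (1 GeV in J)⁴ = 2.10 × 10^37 Pa.
Result: 0.900 × 2.10 × 10^37 = 1.89 × 10^37 Pa.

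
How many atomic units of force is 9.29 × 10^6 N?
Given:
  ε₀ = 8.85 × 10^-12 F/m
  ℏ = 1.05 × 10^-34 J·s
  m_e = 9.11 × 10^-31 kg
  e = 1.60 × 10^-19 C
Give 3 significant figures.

1.12 × 10^14

atomic unit of force: F_au = E_h/a₀ = m_e²e⁶/((4πε₀)³ℏ⁴) = 8.33 × 10^-8 N.
9.29 × 10^6 / 8.33 × 10^-8 = 1.12 × 10^14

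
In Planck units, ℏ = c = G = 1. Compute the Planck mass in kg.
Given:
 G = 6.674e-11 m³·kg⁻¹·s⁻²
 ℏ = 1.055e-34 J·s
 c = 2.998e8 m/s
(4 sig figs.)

2.177e-8 kg

The unique combination of the constants set to 1 with dimensions of mass is m_P = √(ℏc/G).
  = √(4.739e-16)
  = 2.177e-8 kg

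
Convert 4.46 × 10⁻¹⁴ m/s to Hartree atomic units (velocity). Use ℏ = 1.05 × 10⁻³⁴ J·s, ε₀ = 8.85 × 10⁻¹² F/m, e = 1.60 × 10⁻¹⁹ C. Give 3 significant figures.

atomic unit of velocity: v_au = e²/(4πε₀ℏ) = 2.19 × 10⁶ m/s.
4.46 × 10⁻¹⁴ / 2.19 × 10⁶ = 2.03 × 10⁻²⁰

2.03 × 10⁻²⁰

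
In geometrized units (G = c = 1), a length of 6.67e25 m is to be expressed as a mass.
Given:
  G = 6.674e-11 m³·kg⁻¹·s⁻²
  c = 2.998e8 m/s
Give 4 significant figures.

Length → mass via c²/G.
6.67e25 m × (c²/G) = 8.983e52 kg

8.983e52 kg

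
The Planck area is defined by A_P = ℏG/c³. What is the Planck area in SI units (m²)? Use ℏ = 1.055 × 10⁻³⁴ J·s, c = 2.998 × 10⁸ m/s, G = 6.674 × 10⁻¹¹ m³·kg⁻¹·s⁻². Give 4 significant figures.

2.613 × 10⁻⁷⁰ m²

A_P = ℏG/c³
  = 7.041 × 10⁻⁴⁵ / 2.695 × 10²⁵
  = 2.613 × 10⁻⁷⁰ m²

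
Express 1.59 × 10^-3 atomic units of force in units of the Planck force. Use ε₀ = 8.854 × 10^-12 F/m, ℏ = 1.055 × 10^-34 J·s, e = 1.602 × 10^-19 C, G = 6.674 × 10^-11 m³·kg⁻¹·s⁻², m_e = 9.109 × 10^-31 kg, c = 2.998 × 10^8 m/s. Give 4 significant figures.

atomic unit of force: F_au = E_h/a₀ = m_e²e⁶/((4πε₀)³ℏ⁴) = 8.220 × 10^-8 N
Planck force: F_P = c⁴/G = 1.210 × 10^44 N
1.59 × 10^-3 × 8.220 × 10^-8 / 1.210 × 10^44 = 1.080 × 10^-54

1.080 × 10^-54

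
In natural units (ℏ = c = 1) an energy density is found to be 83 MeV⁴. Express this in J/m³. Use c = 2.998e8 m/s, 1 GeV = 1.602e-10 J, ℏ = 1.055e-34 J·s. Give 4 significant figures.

1.728e27 J/m³

[E]/[L]³ = [E]⁴/(ℏc)³; restore (ℏc)⁻³.
1 GeV⁴ → 1/(ℏc)³ × (1 GeV in J)⁴ = 2.082e37 J/m³.
Convert the energy scale: 83 MeV⁴ = 8.30e-11 GeV⁴.
Result: 8.30e-11 × 2.082e37 = 1.728e27 J/m³.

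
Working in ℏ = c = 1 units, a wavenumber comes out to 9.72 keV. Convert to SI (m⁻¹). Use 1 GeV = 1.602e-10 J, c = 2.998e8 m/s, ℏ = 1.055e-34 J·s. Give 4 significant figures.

4.923e10 m⁻¹

Inverse length is [E]/(ℏc).
1 GeV → 1/(ℏc) × (1 GeV in J) = 5.065e15 m⁻¹.
Convert the energy scale: 9.72 keV = 9.72e-6 GeV.
Result: 9.72e-6 × 5.065e15 = 4.923e10 m⁻¹.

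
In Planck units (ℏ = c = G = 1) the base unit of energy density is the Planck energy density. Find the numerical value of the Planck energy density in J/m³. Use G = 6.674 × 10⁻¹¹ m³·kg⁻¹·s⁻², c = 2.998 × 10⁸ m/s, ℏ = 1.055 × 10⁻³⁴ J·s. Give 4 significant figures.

4.632 × 10¹¹³ J/m³

u_P = c⁷/(ℏG²)
  = 2.177 × 10⁵⁹ / 4.699 × 10⁻⁵⁵
  = 4.632 × 10¹¹³ J/m³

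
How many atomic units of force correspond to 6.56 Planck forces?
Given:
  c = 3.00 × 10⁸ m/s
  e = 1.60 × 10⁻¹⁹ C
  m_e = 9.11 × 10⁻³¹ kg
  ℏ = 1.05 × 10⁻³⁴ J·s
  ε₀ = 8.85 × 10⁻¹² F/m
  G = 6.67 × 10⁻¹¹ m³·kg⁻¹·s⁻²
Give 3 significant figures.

9.57 × 10⁵¹

Planck force: F_P = c⁴/G = 1.21 × 10⁴⁴ N
atomic unit of force: F_au = E_h/a₀ = m_e²e⁶/((4πε₀)³ℏ⁴) = 8.33 × 10⁻⁸ N
6.56 × 1.21 × 10⁴⁴ / 8.33 × 10⁻⁸ = 9.57 × 10⁵¹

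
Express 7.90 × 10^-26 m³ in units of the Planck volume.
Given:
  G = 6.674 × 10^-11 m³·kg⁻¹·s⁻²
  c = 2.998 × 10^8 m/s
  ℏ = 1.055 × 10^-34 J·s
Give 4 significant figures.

1.870 × 10^79

Planck volume: V_P = (ℏG/c³)^(3/2) = 4.224 × 10^-105 m³.
7.90 × 10^-26 / 4.224 × 10^-105 = 1.870 × 10^79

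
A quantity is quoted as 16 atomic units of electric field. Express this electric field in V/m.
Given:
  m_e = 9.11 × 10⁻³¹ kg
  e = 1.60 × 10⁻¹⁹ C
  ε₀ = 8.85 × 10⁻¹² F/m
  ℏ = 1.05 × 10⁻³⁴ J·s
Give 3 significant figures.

One atomic unit of electric field: E_au = E_h/(e a₀) = m_e²e⁵/((4πε₀)³ℏ⁴) = 5.20 × 10¹¹ V/m.
16 × 5.20 × 10¹¹ V/m = 8.33 × 10¹² V/m

8.33 × 10¹² V/m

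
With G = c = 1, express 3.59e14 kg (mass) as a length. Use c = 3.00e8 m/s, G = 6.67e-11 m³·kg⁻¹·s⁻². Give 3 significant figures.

2.66e-13 m

In G = c = 1 units mass has dimensions of length; the conversion factor is G/c².
3.59e14 kg × (G/c²) = 2.66e-13 m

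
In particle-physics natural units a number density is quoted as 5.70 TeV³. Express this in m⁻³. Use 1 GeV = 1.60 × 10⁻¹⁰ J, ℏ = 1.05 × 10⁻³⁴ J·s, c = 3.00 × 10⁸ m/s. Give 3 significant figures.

7.47 × 10⁵⁶ m⁻³

Number density is [L]⁻³ = [E]³/(ℏc)³.
1 GeV³ → 1/(ℏc)³ × (1 GeV in J)³ = 1.31 × 10⁴⁷ m⁻³.
Convert the energy scale: 5.70 TeV³ = 5.70 × 10⁹ GeV³.
Result: 5.70 × 10⁹ × 1.31 × 10⁴⁷ = 7.47 × 10⁵⁶ m⁻³.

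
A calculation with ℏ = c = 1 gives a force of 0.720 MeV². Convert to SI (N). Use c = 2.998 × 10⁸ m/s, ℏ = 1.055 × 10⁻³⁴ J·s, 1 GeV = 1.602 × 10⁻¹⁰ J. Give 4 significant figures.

Force is [E]/[L] = [E]²/(ℏc); restore (ℏc)⁻¹.
1 GeV² → 1/(ℏc) × (1 GeV in J)² = 8.114 × 10⁵ N.
Convert the energy scale: 0.720 MeV² = 7.20 × 10⁻⁷ GeV².
Result: 7.20 × 10⁻⁷ × 8.114 × 10⁵ = 0.5842 N.

0.5842 N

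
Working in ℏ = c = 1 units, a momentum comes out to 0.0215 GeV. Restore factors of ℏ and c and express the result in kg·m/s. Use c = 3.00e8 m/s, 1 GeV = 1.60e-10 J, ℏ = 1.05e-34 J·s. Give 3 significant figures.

1.15e-20 kg·m/s

Momentum is [E]/c; divide by c.
1 GeV → 1/c × (1 GeV in J) = 5.33e-19 kg·m/s.
Result: 0.0215 × 5.33e-19 = 1.15e-20 kg·m/s.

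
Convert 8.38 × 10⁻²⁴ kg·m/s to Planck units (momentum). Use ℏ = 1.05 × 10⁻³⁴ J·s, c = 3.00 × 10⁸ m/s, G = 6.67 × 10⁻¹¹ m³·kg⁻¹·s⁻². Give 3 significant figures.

1.29 × 10⁻²⁴

Planck momentum: p_P = √(ℏc³/G) = 6.52 kg·m/s.
8.38 × 10⁻²⁴ / 6.52 = 1.29 × 10⁻²⁴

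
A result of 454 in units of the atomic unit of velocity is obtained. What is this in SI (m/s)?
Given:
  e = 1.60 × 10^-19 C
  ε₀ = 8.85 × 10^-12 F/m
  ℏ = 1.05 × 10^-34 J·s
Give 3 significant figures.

9.95 × 10^8 m/s

One atomic unit of velocity: v_au = e²/(4πε₀ℏ) = 2.19 × 10^6 m/s.
454 × 2.19 × 10^6 m/s = 9.95 × 10^8 m/s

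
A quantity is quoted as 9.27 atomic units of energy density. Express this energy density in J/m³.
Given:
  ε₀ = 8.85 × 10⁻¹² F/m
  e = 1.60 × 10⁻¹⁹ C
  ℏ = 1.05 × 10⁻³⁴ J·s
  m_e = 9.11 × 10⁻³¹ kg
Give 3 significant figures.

2.79 × 10¹⁴ J/m³

One atomic unit of energy density: u_au = E_h/a₀³ = m_e⁴e¹⁰/((4πε₀)⁵ℏ⁸) = 3.01 × 10¹³ J/m³.
9.27 × 3.01 × 10¹³ J/m³ = 2.79 × 10¹⁴ J/m³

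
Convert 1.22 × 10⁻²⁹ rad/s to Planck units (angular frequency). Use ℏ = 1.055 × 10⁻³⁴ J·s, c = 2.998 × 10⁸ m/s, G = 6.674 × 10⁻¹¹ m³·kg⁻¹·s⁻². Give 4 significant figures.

6.578 × 10⁻⁷³

Planck angular frequency: ω_P = √(c⁵/(ℏG)) = 1.855 × 10⁴³ rad/s.
1.22 × 10⁻²⁹ / 1.855 × 10⁴³ = 6.578 × 10⁻⁷³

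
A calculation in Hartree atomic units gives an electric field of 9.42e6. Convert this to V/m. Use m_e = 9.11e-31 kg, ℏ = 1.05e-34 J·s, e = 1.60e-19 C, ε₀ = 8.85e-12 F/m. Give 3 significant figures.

One atomic unit of electric field: E_au = E_h/(e a₀) = m_e²e⁵/((4πε₀)³ℏ⁴) = 5.20e11 V/m.
9.42e6 × 5.20e11 V/m = 4.90e18 V/m

4.90e18 V/m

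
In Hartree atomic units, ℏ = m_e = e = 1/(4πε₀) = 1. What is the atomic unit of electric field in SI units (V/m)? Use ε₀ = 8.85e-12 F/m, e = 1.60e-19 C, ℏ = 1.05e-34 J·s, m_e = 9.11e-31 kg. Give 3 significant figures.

5.20e11 V/m

Dimensional analysis gives E_au = E_h/(e a₀) = m_e²e⁵/((4πε₀)³ℏ⁴).
E_h = 4.38e-18 J
a₀ = 5.26e-11 m
E_h/(e·a₀) = 5.20e11 V/m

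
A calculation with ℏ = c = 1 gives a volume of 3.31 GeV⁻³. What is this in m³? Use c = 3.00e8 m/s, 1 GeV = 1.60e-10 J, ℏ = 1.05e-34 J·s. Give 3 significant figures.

Volume is [L]³ = [E]⁻³·(ℏc)³.
1 GeV⁻³ → (ℏc)³ × (1 GeV in J)⁻³ = 7.63e-48 m³.
Result: 3.31 × 7.63e-48 = 2.53e-47 m³.

2.53e-47 m³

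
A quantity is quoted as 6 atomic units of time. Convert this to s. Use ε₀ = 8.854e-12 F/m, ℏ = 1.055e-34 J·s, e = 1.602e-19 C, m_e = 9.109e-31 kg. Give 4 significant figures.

One atomic unit of time: τ_au = (4πε₀)²ℏ³/(m_e e⁴) = 2.423e-17 s.
6 × 2.423e-17 s = 1.454e-16 s

1.454e-16 s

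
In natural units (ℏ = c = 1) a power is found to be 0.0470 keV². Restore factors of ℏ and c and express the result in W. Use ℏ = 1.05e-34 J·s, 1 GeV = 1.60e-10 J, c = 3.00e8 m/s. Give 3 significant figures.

Power is [E]/[T] = [E]²/ℏ.
1 GeV² → 1/ℏ × (1 GeV in J)² = 2.44e14 W.
Convert the energy scale: 0.0470 keV² = 4.70e-14 GeV².
Result: 4.70e-14 × 2.44e14 = 11.5 W.

11.5 W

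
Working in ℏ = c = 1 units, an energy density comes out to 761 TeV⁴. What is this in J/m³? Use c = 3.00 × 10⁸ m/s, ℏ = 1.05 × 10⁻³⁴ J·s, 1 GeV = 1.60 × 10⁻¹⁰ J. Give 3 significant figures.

1.60 × 10⁵² J/m³

[E]/[L]³ = [E]⁴/(ℏc)³; restore (ℏc)⁻³.
1 GeV⁴ → 1/(ℏc)³ × (1 GeV in J)⁴ = 2.10 × 10³⁷ J/m³.
Convert the energy scale: 761 TeV⁴ = 7.61 × 10¹⁴ GeV⁴.
Result: 7.61 × 10¹⁴ × 2.10 × 10³⁷ = 1.60 × 10⁵² J/m³.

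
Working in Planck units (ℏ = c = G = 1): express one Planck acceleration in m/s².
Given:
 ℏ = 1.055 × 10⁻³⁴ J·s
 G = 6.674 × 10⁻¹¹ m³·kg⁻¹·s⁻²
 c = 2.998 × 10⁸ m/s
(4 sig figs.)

5.560 × 10⁵¹ m/s²

The unique combination of the constants set to 1 with dimensions of acceleration is a_P = √(c⁷/(ℏG)).
  = √(3.092 × 10¹⁰³)
  = 5.560 × 10⁵¹ m/s²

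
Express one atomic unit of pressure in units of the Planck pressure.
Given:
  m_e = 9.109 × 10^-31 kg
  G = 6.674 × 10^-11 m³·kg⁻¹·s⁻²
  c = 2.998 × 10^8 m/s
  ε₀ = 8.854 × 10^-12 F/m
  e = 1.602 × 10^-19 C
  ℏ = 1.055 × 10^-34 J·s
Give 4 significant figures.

6.323 × 10^-101

atomic unit of pressure: P_au = E_h/a₀³ = m_e⁴e¹⁰/((4πε₀)⁵ℏ⁸) = 2.929 × 10^13 Pa
Planck pressure: p_P = c⁷/(ℏG²) = 4.632 × 10^113 Pa
ratio = 2.929 × 10^13 / 4.632 × 10^113 = 6.323 × 10^-101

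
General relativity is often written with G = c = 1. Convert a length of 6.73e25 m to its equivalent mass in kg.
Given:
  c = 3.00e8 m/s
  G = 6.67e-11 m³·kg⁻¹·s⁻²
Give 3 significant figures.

Length → mass via c²/G.
6.73e25 m × (c²/G) = 9.08e52 kg

9.08e52 kg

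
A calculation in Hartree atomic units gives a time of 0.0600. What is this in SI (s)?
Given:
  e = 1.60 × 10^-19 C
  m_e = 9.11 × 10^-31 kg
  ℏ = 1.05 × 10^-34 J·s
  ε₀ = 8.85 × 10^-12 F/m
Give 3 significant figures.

One atomic unit of time: τ_au = (4πε₀)²ℏ³/(m_e e⁴) = 2.40 × 10^-17 s.
0.0600 × 2.40 × 10^-17 s = 1.44 × 10^-18 s

1.44 × 10^-18 s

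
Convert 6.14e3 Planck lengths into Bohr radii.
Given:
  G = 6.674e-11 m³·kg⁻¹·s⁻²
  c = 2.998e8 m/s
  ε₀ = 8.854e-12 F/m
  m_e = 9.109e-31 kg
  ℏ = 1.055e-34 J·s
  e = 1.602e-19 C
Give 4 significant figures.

1.874e-21

Planck length: ℓ_P = √(ℏG/c³) = 1.616e-35 m
Bohr radius: a₀ = 4πε₀ℏ²/(m_e e²) = 5.297e-11 m
6.14e3 × 1.616e-35 / 5.297e-11 = 1.874e-21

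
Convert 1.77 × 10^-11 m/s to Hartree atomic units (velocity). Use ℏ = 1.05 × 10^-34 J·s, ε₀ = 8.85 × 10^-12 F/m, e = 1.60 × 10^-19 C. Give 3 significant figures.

8.07 × 10^-18

atomic unit of velocity: v_au = e²/(4πε₀ℏ) = 2.19 × 10^6 m/s.
1.77 × 10^-11 / 2.19 × 10^6 = 8.07 × 10^-18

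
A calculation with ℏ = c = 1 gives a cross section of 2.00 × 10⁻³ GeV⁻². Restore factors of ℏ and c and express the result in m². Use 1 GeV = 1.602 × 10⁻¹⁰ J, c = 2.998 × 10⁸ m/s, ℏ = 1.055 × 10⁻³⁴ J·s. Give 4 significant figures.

7.796 × 10⁻³⁵ m²

Area is [L]² = [E]⁻²·(ℏc)²; restore (ℏc)².
1 GeV⁻² → (ℏc)² × (1 GeV in J)⁻² = 3.898 × 10⁻³² m².
Result: 2.00 × 10⁻³ × 3.898 × 10⁻³² = 7.796 × 10⁻³⁵ m².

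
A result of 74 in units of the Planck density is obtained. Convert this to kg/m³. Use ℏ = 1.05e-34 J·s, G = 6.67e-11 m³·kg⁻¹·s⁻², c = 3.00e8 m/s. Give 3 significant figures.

3.85e98 kg/m³

One Planck density: ρ_P = c⁵/(ℏG²) = 5.20e96 kg/m³.
74 × 5.20e96 kg/m³ = 3.85e98 kg/m³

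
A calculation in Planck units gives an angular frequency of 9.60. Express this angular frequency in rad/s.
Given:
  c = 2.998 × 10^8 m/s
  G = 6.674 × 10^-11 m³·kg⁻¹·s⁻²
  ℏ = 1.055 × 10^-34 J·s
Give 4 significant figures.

One Planck angular frequency: ω_P = √(c⁵/(ℏG)) = 1.855 × 10^43 rad/s.
9.60 × 1.855 × 10^43 rad/s = 1.780 × 10^44 rad/s

1.780 × 10^44 rad/s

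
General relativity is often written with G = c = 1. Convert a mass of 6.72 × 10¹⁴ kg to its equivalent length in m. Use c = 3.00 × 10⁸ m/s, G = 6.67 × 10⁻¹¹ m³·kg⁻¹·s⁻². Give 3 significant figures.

In G = c = 1 units mass has dimensions of length; the conversion factor is G/c².
6.72 × 10¹⁴ kg × (G/c²) = 4.98 × 10⁻¹³ m

4.98 × 10⁻¹³ m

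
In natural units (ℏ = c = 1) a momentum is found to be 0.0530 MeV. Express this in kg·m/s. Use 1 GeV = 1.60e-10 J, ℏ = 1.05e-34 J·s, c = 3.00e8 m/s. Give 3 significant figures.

Momentum is [E]/c; divide by c.
1 GeV → 1/c × (1 GeV in J) = 5.33e-19 kg·m/s.
Convert the energy scale: 0.0530 MeV = 5.30e-5 GeV.
Result: 5.30e-5 × 5.33e-19 = 2.83e-23 kg·m/s.

2.83e-23 kg·m/s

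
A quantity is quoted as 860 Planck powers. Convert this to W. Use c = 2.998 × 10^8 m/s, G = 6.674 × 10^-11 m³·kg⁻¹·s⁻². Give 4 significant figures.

3.121 × 10^55 W

One Planck power: P_P = c⁵/G = 3.629 × 10^52 W.
860 × 3.629 × 10^52 W = 3.121 × 10^55 W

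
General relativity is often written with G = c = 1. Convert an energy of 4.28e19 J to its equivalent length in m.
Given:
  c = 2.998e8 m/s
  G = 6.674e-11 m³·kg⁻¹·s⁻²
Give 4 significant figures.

3.536e-25 m

Energy → length via G/c⁴.
4.28e19 J × (G/c⁴) = 3.536e-25 m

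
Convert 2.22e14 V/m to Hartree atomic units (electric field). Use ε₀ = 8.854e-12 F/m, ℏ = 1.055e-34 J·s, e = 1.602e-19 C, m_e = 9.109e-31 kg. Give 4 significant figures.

432.7

atomic unit of electric field: E_au = E_h/(e a₀) = m_e²e⁵/((4πε₀)³ℏ⁴) = 5.131e11 V/m.
2.22e14 / 5.131e11 = 432.7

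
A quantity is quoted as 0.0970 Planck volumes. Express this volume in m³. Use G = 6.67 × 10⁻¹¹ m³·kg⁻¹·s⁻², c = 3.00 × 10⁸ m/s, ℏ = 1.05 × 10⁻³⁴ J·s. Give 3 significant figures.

One Planck volume: V_P = (ℏG/c³)^(3/2) = 4.18 × 10⁻¹⁰⁵ m³.
0.0970 × 4.18 × 10⁻¹⁰⁵ m³ = 4.05 × 10⁻¹⁰⁶ m³

4.05 × 10⁻¹⁰⁶ m³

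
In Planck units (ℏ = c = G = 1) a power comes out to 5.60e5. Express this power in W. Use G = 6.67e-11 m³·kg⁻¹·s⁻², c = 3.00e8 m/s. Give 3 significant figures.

One Planck power: P_P = c⁵/G = 3.64e52 W.
5.60e5 × 3.64e52 W = 2.04e58 W

2.04e58 W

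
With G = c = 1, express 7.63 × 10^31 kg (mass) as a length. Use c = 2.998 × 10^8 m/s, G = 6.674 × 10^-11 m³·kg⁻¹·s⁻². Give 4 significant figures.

In G = c = 1 units mass has dimensions of length; the conversion factor is G/c².
7.63 × 10^31 kg × (G/c²) = 5.666 × 10^4 m

5.666 × 10^4 m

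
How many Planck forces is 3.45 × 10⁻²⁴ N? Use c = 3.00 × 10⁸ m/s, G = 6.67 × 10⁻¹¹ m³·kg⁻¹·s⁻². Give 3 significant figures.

2.84 × 10⁻⁶⁸

Planck force: F_P = c⁴/G = 1.21 × 10⁴⁴ N.
3.45 × 10⁻²⁴ / 1.21 × 10⁴⁴ = 2.84 × 10⁻⁶⁸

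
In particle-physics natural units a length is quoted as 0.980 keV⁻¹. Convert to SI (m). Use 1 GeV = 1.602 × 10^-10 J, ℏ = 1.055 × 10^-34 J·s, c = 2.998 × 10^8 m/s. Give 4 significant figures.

A length is [E]⁻¹ in ℏ=c=1; restore one factor of ℏc.
1 GeV⁻¹ → ℏc × (1 GeV in J)⁻¹ = 1.974 × 10^-16 m.
Convert the energy scale: 0.980 keV⁻¹ = 9.80 × 10^5 GeV⁻¹.
Result: 9.80 × 10^5 × 1.974 × 10^-16 = 1.935 × 10^-10 m.

1.935 × 10^-10 m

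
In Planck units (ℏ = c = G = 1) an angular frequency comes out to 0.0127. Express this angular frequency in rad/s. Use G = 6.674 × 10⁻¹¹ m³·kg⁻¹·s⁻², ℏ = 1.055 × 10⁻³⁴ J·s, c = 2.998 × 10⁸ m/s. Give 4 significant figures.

2.355 × 10⁴¹ rad/s

One Planck angular frequency: ω_P = √(c⁵/(ℏG)) = 1.855 × 10⁴³ rad/s.
0.0127 × 1.855 × 10⁴³ rad/s = 2.355 × 10⁴¹ rad/s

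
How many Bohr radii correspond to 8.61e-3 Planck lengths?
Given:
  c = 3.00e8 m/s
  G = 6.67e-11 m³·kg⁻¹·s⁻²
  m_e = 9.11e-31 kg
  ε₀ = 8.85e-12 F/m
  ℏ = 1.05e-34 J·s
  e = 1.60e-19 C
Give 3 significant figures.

Planck length: ℓ_P = √(ℏG/c³) = 1.61e-35 m
Bohr radius: a₀ = 4πε₀ℏ²/(m_e e²) = 5.26e-11 m
8.61e-3 × 1.61e-35 / 5.26e-11 = 2.64e-27

2.64e-27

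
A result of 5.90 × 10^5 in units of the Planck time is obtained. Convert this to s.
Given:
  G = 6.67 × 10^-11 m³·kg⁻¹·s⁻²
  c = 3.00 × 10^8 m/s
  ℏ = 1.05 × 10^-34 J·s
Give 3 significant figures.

3.17 × 10^-38 s

One Planck time: t_P = √(ℏG/c⁵) = 5.37 × 10^-44 s.
5.90 × 10^5 × 5.37 × 10^-44 s = 3.17 × 10^-38 s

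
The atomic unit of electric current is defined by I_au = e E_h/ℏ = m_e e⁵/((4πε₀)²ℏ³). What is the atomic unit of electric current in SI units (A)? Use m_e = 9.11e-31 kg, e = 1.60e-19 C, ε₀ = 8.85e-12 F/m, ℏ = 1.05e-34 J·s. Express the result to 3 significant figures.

6.67e-3 A

I_au = e E_h/ℏ = m_e e⁵/((4πε₀)²ℏ³)
E_h = 4.38e-18 J
e·E_h/ℏ = 6.67e-3 A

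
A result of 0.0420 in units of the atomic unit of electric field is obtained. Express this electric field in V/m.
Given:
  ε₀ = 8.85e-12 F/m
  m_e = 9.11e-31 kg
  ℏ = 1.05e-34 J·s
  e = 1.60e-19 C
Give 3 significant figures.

One atomic unit of electric field: E_au = E_h/(e a₀) = m_e²e⁵/((4πε₀)³ℏ⁴) = 5.20e11 V/m.
0.0420 × 5.20e11 V/m = 2.19e10 V/m

2.19e10 V/m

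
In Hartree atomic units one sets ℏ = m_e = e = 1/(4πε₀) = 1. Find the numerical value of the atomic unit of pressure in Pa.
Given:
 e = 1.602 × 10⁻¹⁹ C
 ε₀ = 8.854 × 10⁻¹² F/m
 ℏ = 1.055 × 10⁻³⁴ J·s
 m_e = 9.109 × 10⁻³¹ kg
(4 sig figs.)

P_au = E_h/a₀³ = m_e⁴e¹⁰/((4πε₀)⁵ℏ⁸)
E_h = 4.354 × 10⁻¹⁸ J
a₀ = 5.297 × 10⁻¹¹ m
E_h/a₀³ = 2.929 × 10¹³ Pa

2.929 × 10¹³ Pa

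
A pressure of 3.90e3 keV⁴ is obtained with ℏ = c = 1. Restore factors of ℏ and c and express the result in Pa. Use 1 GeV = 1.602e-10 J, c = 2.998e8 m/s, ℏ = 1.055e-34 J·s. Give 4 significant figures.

Pressure is [E]/[L]³ = [E]⁴/(ℏc)³.
1 GeV⁴ → 1/(ℏc)³ × (1 GeV in J)⁴ = 2.082e37 Pa.
Convert the energy scale: 3.90e3 keV⁴ = 3.90e-21 GeV⁴.
Result: 3.90e-21 × 2.082e37 = 8.118e16 Pa.

8.118e16 Pa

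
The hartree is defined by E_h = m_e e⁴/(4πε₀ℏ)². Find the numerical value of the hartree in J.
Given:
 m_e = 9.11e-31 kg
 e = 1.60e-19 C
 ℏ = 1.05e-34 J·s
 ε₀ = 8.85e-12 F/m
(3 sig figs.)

4.38e-18 J

E_h = m_e e⁴/(4πε₀ℏ)²
  = 5.97e-106 / 1.36e-88
  = 4.38e-18 J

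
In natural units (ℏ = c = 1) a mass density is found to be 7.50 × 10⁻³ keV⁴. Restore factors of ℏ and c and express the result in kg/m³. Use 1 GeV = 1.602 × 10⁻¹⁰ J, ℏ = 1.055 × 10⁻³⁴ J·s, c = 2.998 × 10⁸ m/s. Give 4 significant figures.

Mass density is [E]/(c²[L]³) = [E]⁴/(ℏ³c⁵).
1 GeV⁴ → 1/(ℏ³c⁵) × (1 GeV in J)⁴ = 2.316 × 10²⁰ kg/m³.
Convert the energy scale: 7.50 × 10⁻³ keV⁴ = 7.50 × 10⁻²⁷ GeV⁴.
Result: 7.50 × 10⁻²⁷ × 2.316 × 10²⁰ = 1.737 × 10⁻⁶ kg/m³.

1.737 × 10⁻⁶ kg/m³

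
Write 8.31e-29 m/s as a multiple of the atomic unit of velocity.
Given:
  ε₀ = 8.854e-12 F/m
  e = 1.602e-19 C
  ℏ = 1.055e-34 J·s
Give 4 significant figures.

atomic unit of velocity: v_au = e²/(4πε₀ℏ) = 2.186e6 m/s.
8.31e-29 / 2.186e6 = 3.801e-35

3.801e-35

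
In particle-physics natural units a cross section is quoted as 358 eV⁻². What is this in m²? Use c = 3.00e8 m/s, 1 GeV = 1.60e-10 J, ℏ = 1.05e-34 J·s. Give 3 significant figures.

1.39e-11 m²

Area is [L]² = [E]⁻²·(ℏc)²; restore (ℏc)².
1 GeV⁻² → (ℏc)² × (1 GeV in J)⁻² = 3.88e-32 m².
Convert the energy scale: 358 eV⁻² = 3.58e20 GeV⁻².
Result: 3.58e20 × 3.88e-32 = 1.39e-11 m².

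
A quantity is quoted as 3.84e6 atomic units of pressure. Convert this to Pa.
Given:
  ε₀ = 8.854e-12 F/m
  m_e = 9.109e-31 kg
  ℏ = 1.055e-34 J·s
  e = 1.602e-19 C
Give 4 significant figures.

1.125e20 Pa

One atomic unit of pressure: P_au = E_h/a₀³ = m_e⁴e¹⁰/((4πε₀)⁵ℏ⁸) = 2.929e13 Pa.
3.84e6 × 2.929e13 Pa = 1.125e20 Pa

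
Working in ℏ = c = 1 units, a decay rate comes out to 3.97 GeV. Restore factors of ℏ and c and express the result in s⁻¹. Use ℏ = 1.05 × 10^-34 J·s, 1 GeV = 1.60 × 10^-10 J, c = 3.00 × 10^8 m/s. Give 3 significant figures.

A rate is [E]/ℏ; divide by ℏ.
1 GeV → 1/ℏ × (1 GeV in J) = 1.52 × 10^24 s⁻¹.
Result: 3.97 × 1.52 × 10^24 = 6.05 × 10^24 s⁻¹.

6.05 × 10^24 s⁻¹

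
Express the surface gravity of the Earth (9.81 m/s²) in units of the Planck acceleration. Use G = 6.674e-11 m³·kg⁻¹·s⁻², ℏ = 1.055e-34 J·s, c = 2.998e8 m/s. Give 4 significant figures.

1.764e-51

Planck acceleration: a_P = √(c⁷/(ℏG)) = 5.560e51 m/s².
9.81 / 5.560e51 = 1.764e-51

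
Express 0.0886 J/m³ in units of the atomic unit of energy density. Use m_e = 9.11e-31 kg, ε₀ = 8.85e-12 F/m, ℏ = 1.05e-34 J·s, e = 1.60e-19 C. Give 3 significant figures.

atomic unit of energy density: u_au = E_h/a₀³ = m_e⁴e¹⁰/((4πε₀)⁵ℏ⁸) = 3.01e13 J/m³.
0.0886 / 3.01e13 = 2.94e-15

2.94e-15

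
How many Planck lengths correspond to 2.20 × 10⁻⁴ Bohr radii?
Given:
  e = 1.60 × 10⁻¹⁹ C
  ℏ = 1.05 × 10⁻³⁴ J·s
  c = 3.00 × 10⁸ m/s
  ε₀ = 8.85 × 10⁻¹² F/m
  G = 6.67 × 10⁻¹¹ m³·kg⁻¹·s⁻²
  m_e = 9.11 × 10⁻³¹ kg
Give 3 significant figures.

Bohr radius: a₀ = 4πε₀ℏ²/(m_e e²) = 5.26 × 10⁻¹¹ m
Planck length: ℓ_P = √(ℏG/c³) = 1.61 × 10⁻³⁵ m
2.20 × 10⁻⁴ × 5.26 × 10⁻¹¹ / 1.61 × 10⁻³⁵ = 7.18 × 10²⁰

7.18 × 10²⁰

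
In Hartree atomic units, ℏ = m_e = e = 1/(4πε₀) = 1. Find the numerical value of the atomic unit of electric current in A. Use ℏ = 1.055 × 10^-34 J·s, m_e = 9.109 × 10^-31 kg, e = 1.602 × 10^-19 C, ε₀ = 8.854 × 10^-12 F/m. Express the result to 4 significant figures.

6.612 × 10^-3 A

Dimensional analysis gives I_au = e E_h/ℏ = m_e e⁵/((4πε₀)²ℏ³).
E_h = 4.354 × 10^-18 J
e·E_h/ℏ = 6.612 × 10^-3 A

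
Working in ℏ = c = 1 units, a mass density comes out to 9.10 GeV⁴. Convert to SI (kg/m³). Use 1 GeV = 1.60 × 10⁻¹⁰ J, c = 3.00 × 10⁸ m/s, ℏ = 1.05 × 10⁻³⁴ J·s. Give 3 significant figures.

2.12 × 10²¹ kg/m³

Mass density is [E]/(c²[L]³) = [E]⁴/(ℏ³c⁵).
1 GeV⁴ → 1/(ℏ³c⁵) × (1 GeV in J)⁴ = 2.33 × 10²⁰ kg/m³.
Result: 9.10 × 2.33 × 10²⁰ = 2.12 × 10²¹ kg/m³.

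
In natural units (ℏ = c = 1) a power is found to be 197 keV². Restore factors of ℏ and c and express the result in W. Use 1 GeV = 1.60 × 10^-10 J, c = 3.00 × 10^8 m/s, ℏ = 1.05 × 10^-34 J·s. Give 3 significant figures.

Power is [E]/[T] = [E]²/ℏ.
1 GeV² → 1/ℏ × (1 GeV in J)² = 2.44 × 10^14 W.
Convert the energy scale: 197 keV² = 1.97 × 10^-10 GeV².
Result: 1.97 × 10^-10 × 2.44 × 10^14 = 4.80 × 10^4 W.

4.80 × 10^4 W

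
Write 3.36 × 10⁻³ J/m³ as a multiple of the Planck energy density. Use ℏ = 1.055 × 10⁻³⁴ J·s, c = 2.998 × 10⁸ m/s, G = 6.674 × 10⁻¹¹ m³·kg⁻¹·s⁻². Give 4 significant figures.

7.253 × 10⁻¹¹⁷

Planck energy density: u_P = c⁷/(ℏG²) = 4.632 × 10¹¹³ J/m³.
3.36 × 10⁻³ / 4.632 × 10¹¹³ = 7.253 × 10⁻¹¹⁷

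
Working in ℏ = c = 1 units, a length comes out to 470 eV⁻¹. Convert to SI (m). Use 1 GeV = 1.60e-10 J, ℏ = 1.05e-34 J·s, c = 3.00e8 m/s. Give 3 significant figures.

9.25e-5 m

A length is [E]⁻¹ in ℏ=c=1; restore one factor of ℏc.
1 GeV⁻¹ → ℏc × (1 GeV in J)⁻¹ = 1.97e-16 m.
Convert the energy scale: 470 eV⁻¹ = 4.70e11 GeV⁻¹.
Result: 4.70e11 × 1.97e-16 = 9.25e-5 m.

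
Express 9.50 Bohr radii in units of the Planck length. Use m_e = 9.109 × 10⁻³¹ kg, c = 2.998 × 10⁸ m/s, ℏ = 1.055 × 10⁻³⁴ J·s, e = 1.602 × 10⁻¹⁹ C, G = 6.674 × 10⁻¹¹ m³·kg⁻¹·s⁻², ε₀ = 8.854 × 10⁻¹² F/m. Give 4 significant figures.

Bohr radius: a₀ = 4πε₀ℏ²/(m_e e²) = 5.297 × 10⁻¹¹ m
Planck length: ℓ_P = √(ℏG/c³) = 1.616 × 10⁻³⁵ m
9.50 × 5.297 × 10⁻¹¹ / 1.616 × 10⁻³⁵ = 3.113 × 10²⁵

3.113 × 10²⁵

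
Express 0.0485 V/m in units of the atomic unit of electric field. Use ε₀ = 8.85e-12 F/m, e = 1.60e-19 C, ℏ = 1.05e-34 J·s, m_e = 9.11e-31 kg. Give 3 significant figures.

9.32e-14

atomic unit of electric field: E_au = E_h/(e a₀) = m_e²e⁵/((4πε₀)³ℏ⁴) = 5.20e11 V/m.
0.0485 / 5.20e11 = 9.32e-14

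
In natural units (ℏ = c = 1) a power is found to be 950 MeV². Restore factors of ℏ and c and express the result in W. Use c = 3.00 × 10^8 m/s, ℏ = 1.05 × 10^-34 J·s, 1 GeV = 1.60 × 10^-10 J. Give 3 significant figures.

Power is [E]/[T] = [E]²/ℏ.
1 GeV² → 1/ℏ × (1 GeV in J)² = 2.44 × 10^14 W.
Convert the energy scale: 950 MeV² = 9.50 × 10^-4 GeV².
Result: 9.50 × 10^-4 × 2.44 × 10^14 = 2.32 × 10^11 W.

2.32 × 10^11 W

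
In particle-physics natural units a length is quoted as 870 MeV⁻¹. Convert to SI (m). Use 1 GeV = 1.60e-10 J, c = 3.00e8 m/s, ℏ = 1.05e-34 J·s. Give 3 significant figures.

1.71e-10 m

A length is [E]⁻¹ in ℏ=c=1; restore one factor of ℏc.
1 GeV⁻¹ → ℏc × (1 GeV in J)⁻¹ = 1.97e-16 m.
Convert the energy scale: 870 MeV⁻¹ = 8.70e5 GeV⁻¹.
Result: 8.70e5 × 1.97e-16 = 1.71e-10 m.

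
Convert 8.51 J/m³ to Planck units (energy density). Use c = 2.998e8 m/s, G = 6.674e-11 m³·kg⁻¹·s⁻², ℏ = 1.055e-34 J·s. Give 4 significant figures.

1.837e-113

Planck energy density: u_P = c⁷/(ℏG²) = 4.632e113 J/m³.
8.51 / 4.632e113 = 1.837e-113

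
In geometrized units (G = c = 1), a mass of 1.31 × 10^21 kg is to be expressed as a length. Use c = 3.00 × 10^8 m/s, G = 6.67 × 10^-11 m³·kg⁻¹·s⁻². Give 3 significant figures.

9.71 × 10^-7 m

In G = c = 1 units mass has dimensions of length; the conversion factor is G/c².
1.31 × 10^21 kg × (G/c²) = 9.71 × 10^-7 m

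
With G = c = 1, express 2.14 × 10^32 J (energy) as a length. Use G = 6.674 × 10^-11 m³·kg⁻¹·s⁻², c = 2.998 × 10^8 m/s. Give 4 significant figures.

1.768 × 10^-12 m

Energy → length via G/c⁴.
2.14 × 10^32 J × (G/c⁴) = 1.768 × 10^-12 m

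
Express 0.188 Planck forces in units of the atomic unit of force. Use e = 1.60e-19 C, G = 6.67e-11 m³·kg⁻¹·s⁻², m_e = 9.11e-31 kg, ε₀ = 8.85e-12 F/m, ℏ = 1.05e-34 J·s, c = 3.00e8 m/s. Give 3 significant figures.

Planck force: F_P = c⁴/G = 1.21e44 N
atomic unit of force: F_au = E_h/a₀ = m_e²e⁶/((4πε₀)³ℏ⁴) = 8.33e-8 N
0.188 × 1.21e44 / 8.33e-8 = 2.74e50

2.74e50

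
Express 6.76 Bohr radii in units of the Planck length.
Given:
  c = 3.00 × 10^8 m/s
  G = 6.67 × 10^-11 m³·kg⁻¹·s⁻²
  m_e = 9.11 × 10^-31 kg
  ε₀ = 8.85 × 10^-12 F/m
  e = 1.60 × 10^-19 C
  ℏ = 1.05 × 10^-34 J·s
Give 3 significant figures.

Bohr radius: a₀ = 4πε₀ℏ²/(m_e e²) = 5.26 × 10^-11 m
Planck length: ℓ_P = √(ℏG/c³) = 1.61 × 10^-35 m
6.76 × 5.26 × 10^-11 / 1.61 × 10^-35 = 2.21 × 10^25

2.21 × 10^25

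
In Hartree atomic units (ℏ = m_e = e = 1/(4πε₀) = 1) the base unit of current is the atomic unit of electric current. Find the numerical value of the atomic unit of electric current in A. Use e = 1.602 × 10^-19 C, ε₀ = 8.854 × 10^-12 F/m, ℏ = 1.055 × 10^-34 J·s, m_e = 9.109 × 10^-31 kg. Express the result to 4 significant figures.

I_au = e E_h/ℏ = m_e e⁵/((4πε₀)²ℏ³)
E_h = 4.354 × 10^-18 J
e·E_h/ℏ = 6.612 × 10^-3 A

6.612 × 10^-3 A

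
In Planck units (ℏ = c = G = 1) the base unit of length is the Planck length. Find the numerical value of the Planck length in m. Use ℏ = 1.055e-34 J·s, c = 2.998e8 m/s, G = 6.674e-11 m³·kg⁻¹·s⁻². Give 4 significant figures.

ℓ_P = √(ℏG/c³)
  = √(2.613e-70)
  = 1.616e-35 m

1.616e-35 m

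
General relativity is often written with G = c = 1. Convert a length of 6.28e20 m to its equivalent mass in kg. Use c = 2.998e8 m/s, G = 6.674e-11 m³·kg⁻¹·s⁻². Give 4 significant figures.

8.457e47 kg

Length → mass via c²/G.
6.28e20 m × (c²/G) = 8.457e47 kg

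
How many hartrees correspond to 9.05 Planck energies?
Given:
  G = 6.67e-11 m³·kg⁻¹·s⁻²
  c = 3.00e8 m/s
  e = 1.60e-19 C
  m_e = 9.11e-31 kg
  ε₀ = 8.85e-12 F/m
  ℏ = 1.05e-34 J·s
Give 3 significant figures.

Planck energy: E_P = √(ℏc⁵/G) = 1.96e9 J
hartree: E_h = m_e e⁴/(4πε₀ℏ)² = 4.38e-18 J
9.05 × 1.96e9 / 4.38e-18 = 4.04e27

4.04e27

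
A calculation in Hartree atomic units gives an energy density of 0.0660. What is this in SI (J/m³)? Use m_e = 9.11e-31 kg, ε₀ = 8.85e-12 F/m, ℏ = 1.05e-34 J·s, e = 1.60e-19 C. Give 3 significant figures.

One atomic unit of energy density: u_au = E_h/a₀³ = m_e⁴e¹⁰/((4πε₀)⁵ℏ⁸) = 3.01e13 J/m³.
0.0660 × 3.01e13 J/m³ = 1.99e12 J/m³

1.99e12 J/m³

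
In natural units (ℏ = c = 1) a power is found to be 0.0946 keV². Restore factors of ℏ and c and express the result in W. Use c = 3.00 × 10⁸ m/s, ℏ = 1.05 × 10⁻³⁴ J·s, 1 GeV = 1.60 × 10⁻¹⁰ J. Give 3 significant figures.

23.1 W

Power is [E]/[T] = [E]²/ℏ.
1 GeV² → 1/ℏ × (1 GeV in J)² = 2.44 × 10¹⁴ W.
Convert the energy scale: 0.0946 keV² = 9.46 × 10⁻¹⁴ GeV².
Result: 9.46 × 10⁻¹⁴ × 2.44 × 10¹⁴ = 23.1 W.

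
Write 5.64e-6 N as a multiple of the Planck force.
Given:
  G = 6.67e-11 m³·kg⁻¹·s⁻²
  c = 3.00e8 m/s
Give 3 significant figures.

Planck force: F_P = c⁴/G = 1.21e44 N.
5.64e-6 / 1.21e44 = 4.64e-50

4.64e-50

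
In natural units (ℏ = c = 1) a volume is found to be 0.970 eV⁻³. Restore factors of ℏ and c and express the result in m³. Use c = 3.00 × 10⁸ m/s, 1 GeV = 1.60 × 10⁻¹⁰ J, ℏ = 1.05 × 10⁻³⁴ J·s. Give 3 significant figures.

7.40 × 10⁻²¹ m³

Volume is [L]³ = [E]⁻³·(ℏc)³.
1 GeV⁻³ → (ℏc)³ × (1 GeV in J)⁻³ = 7.63 × 10⁻⁴⁸ m³.
Convert the energy scale: 0.970 eV⁻³ = 9.70 × 10²⁶ GeV⁻³.
Result: 9.70 × 10²⁶ × 7.63 × 10⁻⁴⁸ = 7.40 × 10⁻²¹ m³.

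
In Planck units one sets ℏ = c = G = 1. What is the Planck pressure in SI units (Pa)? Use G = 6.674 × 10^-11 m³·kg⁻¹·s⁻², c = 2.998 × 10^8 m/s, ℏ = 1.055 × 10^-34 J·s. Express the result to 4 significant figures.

p_P = c⁷/(ℏG²)
  = 2.177 × 10^59 / 4.699 × 10^-55
  = 4.632 × 10^113 Pa

4.632 × 10^113 Pa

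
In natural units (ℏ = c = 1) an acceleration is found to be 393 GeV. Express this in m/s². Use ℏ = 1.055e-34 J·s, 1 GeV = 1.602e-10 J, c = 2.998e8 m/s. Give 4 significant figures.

Acceleration is [L]/[T]² = c·[E]/ℏ.
1 GeV → c/ℏ × (1 GeV in J) = 4.552e32 m/s².
Result: 393 × 4.552e32 = 1.789e35 m/s².

1.789e35 m/s²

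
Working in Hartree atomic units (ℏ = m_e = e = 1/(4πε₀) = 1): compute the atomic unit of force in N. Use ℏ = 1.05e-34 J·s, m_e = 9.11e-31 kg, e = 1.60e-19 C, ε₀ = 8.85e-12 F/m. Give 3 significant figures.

Dimensional analysis gives F_au = E_h/a₀ = m_e²e⁶/((4πε₀)³ℏ⁴).
E_h = 4.38e-18 J
a₀ = 5.26e-11 m
E_h/a₀ = 8.33e-8 N

8.33e-8 N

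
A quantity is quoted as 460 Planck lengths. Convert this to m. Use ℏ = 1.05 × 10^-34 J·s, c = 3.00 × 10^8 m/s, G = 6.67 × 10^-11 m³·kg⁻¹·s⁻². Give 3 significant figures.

One Planck length: ℓ_P = √(ℏG/c³) = 1.61 × 10^-35 m.
460 × 1.61 × 10^-35 m = 7.41 × 10^-33 m

7.41 × 10^-33 m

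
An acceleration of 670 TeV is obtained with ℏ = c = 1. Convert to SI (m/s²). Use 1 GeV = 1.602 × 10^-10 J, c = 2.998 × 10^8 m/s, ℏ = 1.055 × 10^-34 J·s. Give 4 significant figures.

3.050 × 10^38 m/s²

Acceleration is [L]/[T]² = c·[E]/ℏ.
1 GeV → c/ℏ × (1 GeV in J) = 4.552 × 10^32 m/s².
Convert the energy scale: 670 TeV = 6.70 × 10^5 GeV.
Result: 6.70 × 10^5 × 4.552 × 10^32 = 3.050 × 10^38 m/s².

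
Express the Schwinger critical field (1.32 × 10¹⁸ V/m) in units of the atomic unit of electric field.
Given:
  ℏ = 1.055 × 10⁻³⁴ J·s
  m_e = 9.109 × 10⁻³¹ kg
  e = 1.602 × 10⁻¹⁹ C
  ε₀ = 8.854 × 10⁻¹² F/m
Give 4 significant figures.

atomic unit of electric field: E_au = E_h/(e a₀) = m_e²e⁵/((4πε₀)³ℏ⁴) = 5.131 × 10¹¹ V/m.
1.32 × 10¹⁸ / 5.131 × 10¹¹ = 2.573 × 10⁶

2.573 × 10⁶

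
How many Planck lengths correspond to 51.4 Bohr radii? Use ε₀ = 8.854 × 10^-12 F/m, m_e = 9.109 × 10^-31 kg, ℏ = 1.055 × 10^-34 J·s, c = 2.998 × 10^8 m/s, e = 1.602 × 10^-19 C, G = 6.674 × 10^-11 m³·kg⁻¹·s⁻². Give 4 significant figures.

Bohr radius: a₀ = 4πε₀ℏ²/(m_e e²) = 5.297 × 10^-11 m
Planck length: ℓ_P = √(ℏG/c³) = 1.616 × 10^-35 m
51.4 × 5.297 × 10^-11 / 1.616 × 10^-35 = 1.684 × 10^26

1.684 × 10^26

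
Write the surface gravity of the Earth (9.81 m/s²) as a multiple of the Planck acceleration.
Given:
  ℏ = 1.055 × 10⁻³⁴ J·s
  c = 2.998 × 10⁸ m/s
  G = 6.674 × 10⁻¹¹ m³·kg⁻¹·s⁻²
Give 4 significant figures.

1.764 × 10⁻⁵¹

Planck acceleration: a_P = √(c⁷/(ℏG)) = 5.560 × 10⁵¹ m/s².
9.81 / 5.560 × 10⁵¹ = 1.764 × 10⁻⁵¹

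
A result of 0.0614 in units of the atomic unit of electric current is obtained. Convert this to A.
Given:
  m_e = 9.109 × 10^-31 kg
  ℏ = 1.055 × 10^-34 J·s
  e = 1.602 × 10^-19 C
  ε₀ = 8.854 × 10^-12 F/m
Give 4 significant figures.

4.060 × 10^-4 A

One atomic unit of electric current: I_au = e E_h/ℏ = m_e e⁵/((4πε₀)²ℏ³) = 6.612 × 10^-3 A.
0.0614 × 6.612 × 10^-3 A = 4.060 × 10^-4 A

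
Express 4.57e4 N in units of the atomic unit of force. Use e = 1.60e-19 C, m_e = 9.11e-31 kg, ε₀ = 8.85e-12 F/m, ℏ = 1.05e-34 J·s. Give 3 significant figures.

5.49e11

atomic unit of force: F_au = E_h/a₀ = m_e²e⁶/((4πε₀)³ℏ⁴) = 8.33e-8 N.
4.57e4 / 8.33e-8 = 5.49e11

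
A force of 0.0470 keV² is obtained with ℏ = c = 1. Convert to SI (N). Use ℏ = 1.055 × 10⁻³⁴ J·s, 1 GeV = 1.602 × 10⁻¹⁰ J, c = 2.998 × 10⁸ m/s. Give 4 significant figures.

3.814 × 10⁻⁸ N

Force is [E]/[L] = [E]²/(ℏc); restore (ℏc)⁻¹.
1 GeV² → 1/(ℏc) × (1 GeV in J)² = 8.114 × 10⁵ N.
Convert the energy scale: 0.0470 keV² = 4.70 × 10⁻¹⁴ GeV².
Result: 4.70 × 10⁻¹⁴ × 8.114 × 10⁵ = 3.814 × 10⁻⁸ N.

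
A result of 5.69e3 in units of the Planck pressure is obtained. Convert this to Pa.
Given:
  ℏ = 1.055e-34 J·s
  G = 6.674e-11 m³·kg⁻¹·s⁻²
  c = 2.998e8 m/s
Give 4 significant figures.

2.636e117 Pa

One Planck pressure: p_P = c⁷/(ℏG²) = 4.632e113 Pa.
5.69e3 × 4.632e113 Pa = 2.636e117 Pa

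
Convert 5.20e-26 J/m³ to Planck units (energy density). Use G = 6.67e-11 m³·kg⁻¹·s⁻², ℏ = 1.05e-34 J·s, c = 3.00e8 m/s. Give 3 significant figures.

1.11e-139

Planck energy density: u_P = c⁷/(ℏG²) = 4.68e113 J/m³.
5.20e-26 / 4.68e113 = 1.11e-139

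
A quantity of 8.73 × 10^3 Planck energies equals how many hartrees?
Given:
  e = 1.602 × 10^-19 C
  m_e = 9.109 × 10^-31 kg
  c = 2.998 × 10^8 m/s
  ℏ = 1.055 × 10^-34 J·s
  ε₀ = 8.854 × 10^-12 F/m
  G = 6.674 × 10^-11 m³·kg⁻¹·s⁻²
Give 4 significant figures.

3.923 × 10^30

Planck energy: E_P = √(ℏc⁵/G) = 1.957 × 10^9 J
hartree: E_h = m_e e⁴/(4πε₀ℏ)² = 4.354 × 10^-18 J
8.73 × 10^3 × 1.957 × 10^9 / 4.354 × 10^-18 = 3.923 × 10^30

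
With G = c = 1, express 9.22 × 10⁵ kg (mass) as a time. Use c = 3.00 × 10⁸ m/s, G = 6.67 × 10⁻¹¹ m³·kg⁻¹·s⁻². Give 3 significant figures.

Mass → time via G/c³.
9.22 × 10⁵ kg × (G/c³) = 2.28 × 10⁻³⁰ s

2.28 × 10⁻³⁰ s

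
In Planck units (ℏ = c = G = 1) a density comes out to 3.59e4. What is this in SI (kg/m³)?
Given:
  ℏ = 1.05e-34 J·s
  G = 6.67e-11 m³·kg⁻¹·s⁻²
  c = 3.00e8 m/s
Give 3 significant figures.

1.87e101 kg/m³

One Planck density: ρ_P = c⁵/(ℏG²) = 5.20e96 kg/m³.
3.59e4 × 5.20e96 kg/m³ = 1.87e101 kg/m³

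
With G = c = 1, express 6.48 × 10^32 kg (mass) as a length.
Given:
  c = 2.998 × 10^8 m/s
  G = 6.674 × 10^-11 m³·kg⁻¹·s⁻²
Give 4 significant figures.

In G = c = 1 units mass has dimensions of length; the conversion factor is G/c².
6.48 × 10^32 kg × (G/c²) = 4.812 × 10^5 m

4.812 × 10^5 m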